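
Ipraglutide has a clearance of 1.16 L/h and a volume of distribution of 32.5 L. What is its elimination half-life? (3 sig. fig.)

k = CL / V = 1.16 / 32.5 = 0.03569 h⁻¹
t½ = ln 2 / k = ln 2 / 0.03569 ≈ 19.4 hours

19.4 hours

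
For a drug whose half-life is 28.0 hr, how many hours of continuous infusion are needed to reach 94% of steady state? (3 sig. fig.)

k = ln 2 / 28.0 = 0.02476 hr⁻¹
f = 1 − e^(−kt)  ⇒  t = −ln(1 − f) / k
t = −ln(1 − 0.94) / 0.02476 = 2.813 / 0.02476 ≈ 114 hours

114 hours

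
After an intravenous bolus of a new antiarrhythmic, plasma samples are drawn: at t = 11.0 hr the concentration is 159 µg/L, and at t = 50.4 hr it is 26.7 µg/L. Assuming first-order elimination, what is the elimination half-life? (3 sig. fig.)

15.3 hours

k = ln(C₁/C₂) / (t₂ − t₁) = ln(159/26.7) / (50.4 − 11.0)
  = 1.784 / 39.40 = 0.04529 hr⁻¹
t½ = ln 2 / k = ln 2 / 0.04529 ≈ 15.3 hours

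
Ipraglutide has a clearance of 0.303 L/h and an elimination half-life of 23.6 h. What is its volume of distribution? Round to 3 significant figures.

k = ln 2 / t½ = ln 2 / 23.6 = 0.02937 h⁻¹
V = CL / k = 0.303 / 0.02937 ≈ 10.3 L

10.3 L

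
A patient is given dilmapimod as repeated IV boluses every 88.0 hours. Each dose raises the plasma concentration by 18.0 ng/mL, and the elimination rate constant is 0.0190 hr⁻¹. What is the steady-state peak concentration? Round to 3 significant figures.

Fraction remaining after one interval: e^(−kτ) = e^(−0.01900 × 88.0) = 0.1879
R = 1 / (1 − 0.1879) = 1.231
Css,max = 18.0 × 1.231 ≈ 22.2 ng/mL

22.2 ng/mL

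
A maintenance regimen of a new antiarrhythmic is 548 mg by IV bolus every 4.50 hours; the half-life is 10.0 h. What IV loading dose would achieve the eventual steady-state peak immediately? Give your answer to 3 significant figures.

k = ln 2 / 10.0 = 0.06931 h⁻¹
Accumulation ratio R = 1 / (1 − e^(−kτ)) = 1 / (1 − e^(−0.06931×4.50)) = 1 / (1 − 0.7320) = 3.732
Loading dose = maintenance dose × R = 548 × 3.732 ≈ 2050 mg

2050 mg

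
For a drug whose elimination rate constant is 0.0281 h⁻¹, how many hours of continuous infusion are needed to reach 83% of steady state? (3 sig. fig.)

f = 1 − e^(−kt)  ⇒  t = −ln(1 − f) / k
t = −ln(1 − 0.83) / 0.02810 = 1.772 / 0.02810 ≈ 63.1 hours

63.1 hours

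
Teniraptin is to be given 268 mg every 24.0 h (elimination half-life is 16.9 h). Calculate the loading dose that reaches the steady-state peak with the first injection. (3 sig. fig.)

428 mg

k = ln 2 / 16.9 = 0.04101 h⁻¹
Accumulation ratio R = 1 / (1 − e^(−kτ)) = 1 / (1 − e^(−0.04101×24.0)) = 1 / (1 − 0.3737) = 1.597
Loading dose = maintenance dose × R = 268 × 1.597 ≈ 428 mg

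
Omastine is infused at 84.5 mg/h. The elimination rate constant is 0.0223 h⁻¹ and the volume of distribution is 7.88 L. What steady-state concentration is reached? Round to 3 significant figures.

481 µg/mL

CL = k · V = 0.0223 × 7.88 = 0.1757 L/h
Css = rate / CL = 84.5 / 0.1757 ≈ 481 µg/mL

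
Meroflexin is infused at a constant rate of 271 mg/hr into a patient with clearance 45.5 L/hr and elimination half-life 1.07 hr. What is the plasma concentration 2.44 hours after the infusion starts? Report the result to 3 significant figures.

4.73 mg/L

Css = rate / CL = 271 / 45.5 = 5.956 mg/L
k = ln 2 / 1.07 = 0.6478 hr⁻¹
C(t) = Css (1 − e^(−kt)) = 5.956 × (1 − e^(−1.581)) = 5.956 × 0.7942 ≈ 4.73 mg/L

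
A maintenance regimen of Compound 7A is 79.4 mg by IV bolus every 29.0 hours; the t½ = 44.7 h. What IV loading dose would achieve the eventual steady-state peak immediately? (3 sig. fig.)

k = ln 2 / 44.7 = 0.01551 h⁻¹
Accumulation ratio R = 1 / (1 − e^(−kτ)) = 1 / (1 − e^(−0.01551×29.0)) = 1 / (1 − 0.6378) = 2.761
Loading dose = maintenance dose × R = 79.4 × 2.761 ≈ 219 mg

219 mg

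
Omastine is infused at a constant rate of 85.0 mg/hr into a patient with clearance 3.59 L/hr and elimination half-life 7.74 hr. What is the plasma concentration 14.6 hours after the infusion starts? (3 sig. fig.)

Css = rate / CL = 85.0 / 3.59 = 23.68 µg/mL
k = ln 2 / 7.74 = 0.08955 hr⁻¹
C(t) = Css (1 − e^(−kt)) = 23.68 × (1 − e^(−1.307)) = 23.68 × 0.7295 ≈ 17.3 µg/mL

17.3 µg/mL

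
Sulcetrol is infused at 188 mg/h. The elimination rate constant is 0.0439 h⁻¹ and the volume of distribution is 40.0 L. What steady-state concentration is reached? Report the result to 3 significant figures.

107 mg/L

CL = k · V = 0.0439 × 40.0 = 1.756 L/h
Css = rate / CL = 188 / 1.756 ≈ 107 mg/L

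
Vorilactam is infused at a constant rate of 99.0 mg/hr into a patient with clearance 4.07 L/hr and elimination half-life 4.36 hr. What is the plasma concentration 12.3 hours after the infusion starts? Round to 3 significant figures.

20.9 µg/mL

Css = rate / CL = 99.0 / 4.07 = 24.32 µg/mL
k = ln 2 / 4.36 = 0.1590 hr⁻¹
C(t) = Css (1 − e^(−kt)) = 24.32 × (1 − e^(−1.955)) = 24.32 × 0.8585 ≈ 20.9 µg/mL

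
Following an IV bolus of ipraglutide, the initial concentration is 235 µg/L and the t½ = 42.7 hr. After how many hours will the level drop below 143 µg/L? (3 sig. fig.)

k = ln 2 / 42.7 = 0.01623 hr⁻¹
C(t) = C₀ e^(−kt)  ⇒  t = ln(C₀/C) / k
t = ln(235/143) / 0.01623 = 0.4967 / 0.01623 ≈ 30.6 hours

30.6 hours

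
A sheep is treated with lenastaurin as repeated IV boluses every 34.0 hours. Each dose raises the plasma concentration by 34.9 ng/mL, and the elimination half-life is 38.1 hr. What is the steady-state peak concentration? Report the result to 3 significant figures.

75.7 ng/mL

k = ln 2 / 38.1 = 0.01819 hr⁻¹
Fraction remaining after one interval: e^(−kτ) = e^(−0.01819 × 34.0) = 0.5387
R = 1 / (1 − 0.5387) = 2.168
Css,max = 34.9 × 2.168 ≈ 75.7 ng/mL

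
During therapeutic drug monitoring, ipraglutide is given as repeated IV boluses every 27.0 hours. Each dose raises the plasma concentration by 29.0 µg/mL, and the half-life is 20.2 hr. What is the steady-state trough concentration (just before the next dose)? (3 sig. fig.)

k = ln 2 / 20.2 = 0.03431 hr⁻¹
Fraction remaining after one interval: e^(−kτ) = e^(−0.03431 × 27.0) = 0.3959
R = 1 / (1 − 0.3959) = 1.655
Css,max = 29.0 × 1.655 = 48.01 µg/mL
Css,min = Css,max × e^(−kτ) = 48.01 × 0.3959 ≈ 19.0 µg/mL

19.0 µg/mL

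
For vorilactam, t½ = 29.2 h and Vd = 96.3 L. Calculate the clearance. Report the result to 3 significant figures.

2.29 L/h

k = ln 2 / t½ = ln 2 / 29.2 = 0.02374 h⁻¹
CL = k · V = 0.02374 × 96.3 ≈ 2.29 L/h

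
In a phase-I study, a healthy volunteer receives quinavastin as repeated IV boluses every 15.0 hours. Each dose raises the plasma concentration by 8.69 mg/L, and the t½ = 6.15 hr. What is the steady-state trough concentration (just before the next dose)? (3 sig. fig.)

k = ln 2 / 6.15 = 0.1127 hr⁻¹
Fraction remaining after one interval: e^(−kτ) = e^(−0.1127 × 15.0) = 0.1844
R = 1 / (1 − 0.1844) = 1.226
Css,max = 8.69 × 1.226 = 10.65 mg/L
Css,min = Css,max × e^(−kτ) = 10.65 × 0.1844 ≈ 1.96 mg/L

1.96 mg/L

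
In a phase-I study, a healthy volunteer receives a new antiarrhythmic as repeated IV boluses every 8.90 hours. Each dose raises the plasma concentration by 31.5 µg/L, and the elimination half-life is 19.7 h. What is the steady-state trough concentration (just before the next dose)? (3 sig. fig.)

85.7 µg/L

k = ln 2 / 19.7 = 0.03519 h⁻¹
Fraction remaining after one interval: e^(−kτ) = e^(−0.03519 × 8.90) = 0.7311
R = 1 / (1 − 0.7311) = 3.719
Css,max = 31.5 × 3.719 = 117.2 µg/L
Css,min = Css,max × e^(−kτ) = 117.2 × 0.7311 ≈ 85.7 µg/L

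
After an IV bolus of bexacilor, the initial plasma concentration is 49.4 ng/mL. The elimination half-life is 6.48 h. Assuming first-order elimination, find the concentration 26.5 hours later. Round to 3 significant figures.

k = ln 2 / 6.48 = 0.1070 h⁻¹
26.5 h is 4.090 half-lives, so C = 49.4 × (1/2)^4.090 = 49.4 × 0.05874 ≈ 2.90 ng/mL

2.90 ng/mL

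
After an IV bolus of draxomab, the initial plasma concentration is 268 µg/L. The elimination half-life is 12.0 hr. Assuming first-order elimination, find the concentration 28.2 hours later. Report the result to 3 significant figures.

52.6 µg/L

k = ln 2 / 12.0 = 0.05776 hr⁻¹
28.2 hr is 2.350 half-lives, so C = 268 × (1/2)^2.350 = 268 × 0.1961 ≈ 52.6 µg/L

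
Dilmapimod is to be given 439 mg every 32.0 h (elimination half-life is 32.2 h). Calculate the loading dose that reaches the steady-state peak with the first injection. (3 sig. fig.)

882 mg

k = ln 2 / 32.2 = 0.02153 h⁻¹
Accumulation ratio R = 1 / (1 − e^(−kτ)) = 1 / (1 − e^(−0.02153×32.0)) = 1 / (1 − 0.5022) = 2.009
Loading dose = maintenance dose × R = 439 × 2.009 ≈ 882 mg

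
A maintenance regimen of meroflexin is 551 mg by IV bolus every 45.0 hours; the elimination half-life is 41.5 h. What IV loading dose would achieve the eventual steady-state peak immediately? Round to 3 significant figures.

k = ln 2 / 41.5 = 0.01670 h⁻¹
Accumulation ratio R = 1 / (1 − e^(−kτ)) = 1 / (1 − e^(−0.01670×45.0)) = 1 / (1 − 0.4716) = 1.893
Loading dose = maintenance dose × R = 551 × 1.893 ≈ 1040 mg

1040 mg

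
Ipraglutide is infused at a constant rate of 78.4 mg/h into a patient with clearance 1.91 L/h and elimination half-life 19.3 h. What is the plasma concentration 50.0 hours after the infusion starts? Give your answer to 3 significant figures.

34.2 µg/mL

Css = rate / CL = 78.4 / 1.91 = 41.05 µg/mL
k = ln 2 / 19.3 = 0.03591 h⁻¹
C(t) = Css (1 − e^(−kt)) = 41.05 × (1 − e^(−1.796)) = 41.05 × 0.8340 ≈ 34.2 µg/mL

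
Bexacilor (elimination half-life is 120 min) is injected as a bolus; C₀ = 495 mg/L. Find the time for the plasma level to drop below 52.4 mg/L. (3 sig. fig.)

k = ln 2 / 120 = 0.005776 min⁻¹
C(t) = C₀ e^(−kt)  ⇒  t = ln(C₀/C) / k
t = ln(495/52.4) / 0.005776 = 2.246 / 0.005776 ≈ 389 minutes

389 minutes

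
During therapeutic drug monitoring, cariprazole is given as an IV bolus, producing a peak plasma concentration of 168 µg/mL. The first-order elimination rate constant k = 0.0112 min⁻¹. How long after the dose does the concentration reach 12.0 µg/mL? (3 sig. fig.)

236 minutes

C(t) = C₀ e^(−kt)  ⇒  t = ln(C₀/C) / k
t = ln(168/12.0) / 0.01120 = 2.639 / 0.01120 ≈ 236 minutes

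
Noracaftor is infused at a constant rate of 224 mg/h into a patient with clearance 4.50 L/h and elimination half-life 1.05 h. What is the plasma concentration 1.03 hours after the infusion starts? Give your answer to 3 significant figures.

Css = rate / CL = 224 / 4.50 = 49.78 µg/mL
k = ln 2 / 1.05 = 0.6601 h⁻¹
C(t) = Css (1 − e^(−kt)) = 49.78 × (1 − e^(−0.6799)) = 49.78 × 0.4934 ≈ 24.6 µg/mL

24.6 µg/mL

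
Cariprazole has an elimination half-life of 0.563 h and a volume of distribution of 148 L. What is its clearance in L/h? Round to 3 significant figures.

182 L/h

k = ln 2 / t½ = ln 2 / 0.563 = 1.231 h⁻¹
CL = k · V = 1.231 × 148 ≈ 182 L/h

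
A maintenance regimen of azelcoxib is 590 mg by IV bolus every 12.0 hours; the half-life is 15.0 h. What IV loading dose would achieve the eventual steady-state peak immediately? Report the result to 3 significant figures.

1390 mg

k = ln 2 / 15.0 = 0.04621 h⁻¹
Accumulation ratio R = 1 / (1 − e^(−kτ)) = 1 / (1 − e^(−0.04621×12.0)) = 1 / (1 − 0.5743) = 2.349
Loading dose = maintenance dose × R = 590 × 2.349 ≈ 1390 mg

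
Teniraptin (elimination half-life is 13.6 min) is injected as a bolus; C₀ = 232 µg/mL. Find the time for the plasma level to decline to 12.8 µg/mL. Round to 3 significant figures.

k = ln 2 / 13.6 = 0.05097 min⁻¹
C(t) = C₀ e^(−kt)  ⇒  t = ln(C₀/C) / k
t = ln(232/12.8) / 0.05097 = 2.897 / 0.05097 ≈ 56.8 minutes

56.8 minutes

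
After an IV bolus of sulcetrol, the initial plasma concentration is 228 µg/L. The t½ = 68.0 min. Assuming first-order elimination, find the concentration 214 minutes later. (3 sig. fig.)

k = ln 2 / 68.0 = 0.01019 min⁻¹
214 min is 3.147 half-lives, so C = 228 × (1/2)^3.147 = 228 × 0.1129 ≈ 25.7 µg/L

25.7 µg/L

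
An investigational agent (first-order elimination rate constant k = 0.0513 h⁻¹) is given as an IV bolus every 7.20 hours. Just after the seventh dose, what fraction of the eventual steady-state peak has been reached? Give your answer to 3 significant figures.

f_n = 1 − e^(−nkτ) = 1 − e^(−7 × 0.05130 × 7.20) = 1 − e^(−2.586) = 1 − 0.07536 ≈ 0.925

0.925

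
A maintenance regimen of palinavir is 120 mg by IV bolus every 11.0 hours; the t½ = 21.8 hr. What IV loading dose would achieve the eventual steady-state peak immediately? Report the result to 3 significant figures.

k = ln 2 / 21.8 = 0.03180 hr⁻¹
Accumulation ratio R = 1 / (1 − e^(−kτ)) = 1 / (1 − e^(−0.03180×11.0)) = 1 / (1 − 0.7049) = 3.388
Loading dose = maintenance dose × R = 120 × 3.388 ≈ 407 mg

407 mg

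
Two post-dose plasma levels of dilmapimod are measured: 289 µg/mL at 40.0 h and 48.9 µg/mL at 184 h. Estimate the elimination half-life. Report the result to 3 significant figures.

56.2 hours

k = ln(C₁/C₂) / (t₂ − t₁) = ln(289/48.9) / (184 − 40.0)
  = 1.777 / 144.0 = 0.01234 h⁻¹
t½ = ln 2 / k = ln 2 / 0.01234 ≈ 56.2 hours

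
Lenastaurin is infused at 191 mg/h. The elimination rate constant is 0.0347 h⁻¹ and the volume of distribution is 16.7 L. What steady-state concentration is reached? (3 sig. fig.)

330 mg/L

CL = k · V = 0.0347 × 16.7 = 0.5795 L/h
Css = rate / CL = 191 / 0.5795 ≈ 330 mg/L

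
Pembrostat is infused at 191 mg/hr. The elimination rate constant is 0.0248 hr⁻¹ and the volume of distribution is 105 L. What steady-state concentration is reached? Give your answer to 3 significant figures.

73.3 mg/L

CL = k · V = 0.0248 × 105 = 2.604 L/hr
Css = rate / CL = 191 / 2.604 ≈ 73.3 mg/L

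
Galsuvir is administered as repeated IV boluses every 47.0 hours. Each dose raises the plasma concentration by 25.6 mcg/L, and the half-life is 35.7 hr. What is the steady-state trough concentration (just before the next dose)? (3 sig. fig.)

k = ln 2 / 35.7 = 0.01942 hr⁻¹
Fraction remaining after one interval: e^(−kτ) = e^(−0.01942 × 47.0) = 0.4015
R = 1 / (1 − 0.4015) = 1.671
Css,max = 25.6 × 1.671 = 42.77 mcg/L
Css,min = Css,max × e^(−kτ) = 42.77 × 0.4015 ≈ 17.2 mcg/L

17.2 mcg/L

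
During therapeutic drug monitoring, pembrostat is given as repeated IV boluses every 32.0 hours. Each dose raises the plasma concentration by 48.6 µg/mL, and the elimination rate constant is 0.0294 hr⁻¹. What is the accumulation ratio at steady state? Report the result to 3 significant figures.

1.64

Fraction remaining after one interval: e^(−kτ) = e^(−0.02940 × 32.0) = 0.3903
R = 1 / (1 − 0.3903) = 1 / 0.6097 ≈ 1.64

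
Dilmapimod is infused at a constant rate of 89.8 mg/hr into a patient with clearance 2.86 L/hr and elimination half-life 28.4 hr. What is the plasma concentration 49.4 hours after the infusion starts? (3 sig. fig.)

Css = rate / CL = 89.8 / 2.86 = 31.40 mg/L
k = ln 2 / 28.4 = 0.02441 hr⁻¹
C(t) = Css (1 − e^(−kt)) = 31.40 × (1 − e^(−1.206)) = 31.40 × 0.7005 ≈ 22.0 mg/L

22.0 mg/L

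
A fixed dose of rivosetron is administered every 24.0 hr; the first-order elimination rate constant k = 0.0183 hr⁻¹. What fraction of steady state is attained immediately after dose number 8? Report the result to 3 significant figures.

0.970

f_n = 1 − e^(−nkτ) = 1 − e^(−8 × 0.01830 × 24.0) = 1 − e^(−3.514) = 1 − 0.02979 ≈ 0.970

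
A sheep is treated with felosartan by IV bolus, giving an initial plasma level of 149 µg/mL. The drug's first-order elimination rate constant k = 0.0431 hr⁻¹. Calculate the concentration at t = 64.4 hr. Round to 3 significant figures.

C(t) = C₀ e^(−kt) = 149 × e^(−0.04310 × 64.4) = 149 × e^(−2.776) = 149 × 0.06231 ≈ 9.28 µg/mL

9.28 µg/mL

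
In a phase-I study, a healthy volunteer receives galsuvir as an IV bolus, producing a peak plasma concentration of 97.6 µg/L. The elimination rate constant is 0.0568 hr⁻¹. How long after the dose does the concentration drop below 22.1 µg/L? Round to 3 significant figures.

C(t) = C₀ e^(−kt)  ⇒  t = ln(C₀/C) / k
t = ln(97.6/22.1) / 0.05680 = 1.485 / 0.05680 ≈ 26.1 hours

26.1 hours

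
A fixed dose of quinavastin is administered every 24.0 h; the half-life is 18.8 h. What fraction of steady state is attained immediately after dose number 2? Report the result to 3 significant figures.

0.830

k = ln 2 / 18.8 = 0.03687 h⁻¹
f_n = 1 − e^(−nkτ) = 1 − e^(−2 × 0.03687 × 24.0) = 1 − e^(−1.770) = 1 − 0.1704 ≈ 0.830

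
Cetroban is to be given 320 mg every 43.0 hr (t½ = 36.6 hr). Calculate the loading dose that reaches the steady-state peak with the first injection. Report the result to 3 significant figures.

574 mg

k = ln 2 / 36.6 = 0.01894 hr⁻¹
Accumulation ratio R = 1 / (1 − e^(−kτ)) = 1 / (1 − e^(−0.01894×43.0)) = 1 / (1 − 0.4429) = 1.795
Loading dose = maintenance dose × R = 320 × 1.795 ≈ 574 mg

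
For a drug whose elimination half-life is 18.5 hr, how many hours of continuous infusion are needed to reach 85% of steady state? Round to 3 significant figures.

50.6 hours

k = ln 2 / 18.5 = 0.03747 hr⁻¹
f = 1 − e^(−kt)  ⇒  t = −ln(1 − f) / k
t = −ln(1 − 0.85) / 0.03747 = 1.897 / 0.03747 ≈ 50.6 hours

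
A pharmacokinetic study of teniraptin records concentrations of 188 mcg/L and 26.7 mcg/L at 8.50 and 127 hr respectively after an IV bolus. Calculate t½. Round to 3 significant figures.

k = ln(C₁/C₂) / (t₂ − t₁) = ln(188/26.7) / (127 − 8.50)
  = 1.952 / 118.5 = 0.01647 hr⁻¹
t½ = ln 2 / k = ln 2 / 0.01647 ≈ 42.1 hours

42.1 hours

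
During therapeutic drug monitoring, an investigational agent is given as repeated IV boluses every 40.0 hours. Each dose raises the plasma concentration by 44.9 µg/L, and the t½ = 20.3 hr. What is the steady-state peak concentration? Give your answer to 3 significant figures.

k = ln 2 / 20.3 = 0.03415 hr⁻¹
Fraction remaining after one interval: e^(−kτ) = e^(−0.03415 × 40.0) = 0.2552
R = 1 / (1 − 0.2552) = 1.343
Css,max = 44.9 × 1.343 ≈ 60.3 µg/L

60.3 µg/L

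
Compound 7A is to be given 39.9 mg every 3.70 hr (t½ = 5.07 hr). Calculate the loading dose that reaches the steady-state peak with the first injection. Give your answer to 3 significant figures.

101 mg

k = ln 2 / 5.07 = 0.1367 hr⁻¹
Accumulation ratio R = 1 / (1 − e^(−kτ)) = 1 / (1 − e^(−0.1367×3.70)) = 1 / (1 − 0.6030) = 2.519
Loading dose = maintenance dose × R = 39.9 × 2.519 ≈ 101 mg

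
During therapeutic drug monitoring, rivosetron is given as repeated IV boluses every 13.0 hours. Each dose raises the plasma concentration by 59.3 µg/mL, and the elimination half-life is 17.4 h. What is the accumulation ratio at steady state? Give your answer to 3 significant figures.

2.47

k = ln 2 / 17.4 = 0.03984 h⁻¹
Fraction remaining after one interval: e^(−kτ) = e^(−0.03984 × 13.0) = 0.5958
R = 1 / (1 − 0.5958) = 1 / 0.4042 ≈ 2.47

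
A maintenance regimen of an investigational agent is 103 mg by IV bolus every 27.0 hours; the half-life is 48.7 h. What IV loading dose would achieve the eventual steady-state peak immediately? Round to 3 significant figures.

k = ln 2 / 48.7 = 0.01423 h⁻¹
Accumulation ratio R = 1 / (1 − e^(−kτ)) = 1 / (1 − e^(−0.01423×27.0)) = 1 / (1 − 0.6809) = 3.134
Loading dose = maintenance dose × R = 103 × 3.134 ≈ 323 mg

323 mg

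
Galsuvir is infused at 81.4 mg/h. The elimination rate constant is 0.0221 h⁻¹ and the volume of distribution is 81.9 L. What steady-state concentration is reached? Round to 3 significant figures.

CL = k · V = 0.0221 × 81.9 = 1.810 L/h
Css = rate / CL = 81.4 / 1.810 ≈ 45.0 mg/L

45.0 mg/L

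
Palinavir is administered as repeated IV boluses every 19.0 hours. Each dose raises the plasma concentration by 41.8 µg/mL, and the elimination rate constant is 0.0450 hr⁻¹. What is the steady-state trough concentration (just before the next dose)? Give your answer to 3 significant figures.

30.9 µg/mL

Fraction remaining after one interval: e^(−kτ) = e^(−0.04500 × 19.0) = 0.4253
R = 1 / (1 − 0.4253) = 1.740
Css,max = 41.8 × 1.740 = 72.73 µg/mL
Css,min = Css,max × e^(−kτ) = 72.73 × 0.4253 ≈ 30.9 µg/mL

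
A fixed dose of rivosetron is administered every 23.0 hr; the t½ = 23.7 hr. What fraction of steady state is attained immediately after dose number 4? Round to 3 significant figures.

0.932

k = ln 2 / 23.7 = 0.02925 hr⁻¹
f_n = 1 − e^(−nkτ) = 1 − e^(−4 × 0.02925 × 23.0) = 1 − e^(−2.691) = 1 − 0.06783 ≈ 0.932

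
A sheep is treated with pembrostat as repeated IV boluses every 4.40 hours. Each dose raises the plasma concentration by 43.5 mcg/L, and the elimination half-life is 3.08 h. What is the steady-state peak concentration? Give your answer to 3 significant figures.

k = ln 2 / 3.08 = 0.2250 h⁻¹
Fraction remaining after one interval: e^(−kτ) = e^(−0.2250 × 4.40) = 0.3715
R = 1 / (1 − 0.3715) = 1.591
Css,max = 43.5 × 1.591 ≈ 69.2 mcg/L

69.2 mcg/L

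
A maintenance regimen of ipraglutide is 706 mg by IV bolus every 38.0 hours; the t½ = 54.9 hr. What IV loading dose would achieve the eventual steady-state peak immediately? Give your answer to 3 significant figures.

1850 mg

k = ln 2 / 54.9 = 0.01263 hr⁻¹
Accumulation ratio R = 1 / (1 − e^(−kτ)) = 1 / (1 − e^(−0.01263×38.0)) = 1 / (1 − 0.6189) = 2.624
Loading dose = maintenance dose × R = 706 × 2.624 ≈ 1850 mg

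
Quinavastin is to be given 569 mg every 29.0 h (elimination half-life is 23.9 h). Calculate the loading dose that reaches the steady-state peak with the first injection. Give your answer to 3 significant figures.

k = ln 2 / 23.9 = 0.02900 h⁻¹
Accumulation ratio R = 1 / (1 − e^(−kτ)) = 1 / (1 − e^(−0.02900×29.0)) = 1 / (1 − 0.4313) = 1.758
Loading dose = maintenance dose × R = 569 × 1.758 ≈ 1000 mg

1000 mg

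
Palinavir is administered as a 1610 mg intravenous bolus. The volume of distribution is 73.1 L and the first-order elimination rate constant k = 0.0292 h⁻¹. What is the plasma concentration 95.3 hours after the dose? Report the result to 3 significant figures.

C₀ = dose / V = 1610 / 73.1 = 22.02 µg/mL
C(t) = C₀ e^(−kt) = 22.02 × e^(−0.02920 × 95.3) = 22.02 × e^(−2.783) = 22.02 × 0.06187 ≈ 1.36 µg/mL

1.36 µg/mL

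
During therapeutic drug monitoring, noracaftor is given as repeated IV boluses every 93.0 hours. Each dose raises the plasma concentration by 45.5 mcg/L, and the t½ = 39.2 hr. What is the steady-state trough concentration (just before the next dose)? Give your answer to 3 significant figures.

k = ln 2 / 39.2 = 0.01768 hr⁻¹
Fraction remaining after one interval: e^(−kτ) = e^(−0.01768 × 93.0) = 0.1931
R = 1 / (1 − 0.1931) = 1.239
Css,max = 45.5 × 1.239 = 56.39 mcg/L
Css,min = Css,max × e^(−kτ) = 56.39 × 0.1931 ≈ 10.9 mcg/L

10.9 mcg/L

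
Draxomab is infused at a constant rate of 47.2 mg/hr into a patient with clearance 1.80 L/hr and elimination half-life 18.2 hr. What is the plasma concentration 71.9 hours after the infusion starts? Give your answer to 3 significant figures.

24.5 µg/mL

Css = rate / CL = 47.2 / 1.80 = 26.22 µg/mL
k = ln 2 / 18.2 = 0.03809 hr⁻¹
C(t) = Css (1 − e^(−kt)) = 26.22 × (1 − e^(−2.738)) = 26.22 × 0.9353 ≈ 24.5 µg/mL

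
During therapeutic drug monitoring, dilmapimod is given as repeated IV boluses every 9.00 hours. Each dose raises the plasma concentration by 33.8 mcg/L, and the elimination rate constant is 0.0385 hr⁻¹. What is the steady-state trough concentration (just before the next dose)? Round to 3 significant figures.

81.6 mcg/L

Fraction remaining after one interval: e^(−kτ) = e^(−0.03850 × 9.00) = 0.7072
R = 1 / (1 − 0.7072) = 3.415
Css,max = 33.8 × 3.415 = 115.4 mcg/L
Css,min = Css,max × e^(−kτ) = 115.4 × 0.7072 ≈ 81.6 mcg/L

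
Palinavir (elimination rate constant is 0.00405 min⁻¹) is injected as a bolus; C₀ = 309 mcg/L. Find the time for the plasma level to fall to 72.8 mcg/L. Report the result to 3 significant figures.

357 minutes

C(t) = C₀ e^(−kt)  ⇒  t = ln(C₀/C) / k
t = ln(309/72.8) / 0.004050 = 1.446 / 0.004050 ≈ 357 minutes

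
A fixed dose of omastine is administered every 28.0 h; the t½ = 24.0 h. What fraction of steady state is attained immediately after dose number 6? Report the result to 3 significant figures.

0.992

k = ln 2 / 24.0 = 0.02888 h⁻¹
f_n = 1 − e^(−nkτ) = 1 − e^(−6 × 0.02888 × 28.0) = 1 − e^(−4.852) = 1 − 0.007813 ≈ 0.992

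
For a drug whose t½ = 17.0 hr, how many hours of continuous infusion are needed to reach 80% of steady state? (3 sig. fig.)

39.5 hours

k = ln 2 / 17.0 = 0.04077 hr⁻¹
f = 1 − e^(−kt)  ⇒  t = −ln(1 − f) / k
t = −ln(1 − 0.8) / 0.04077 = 1.609 / 0.04077 ≈ 39.5 hours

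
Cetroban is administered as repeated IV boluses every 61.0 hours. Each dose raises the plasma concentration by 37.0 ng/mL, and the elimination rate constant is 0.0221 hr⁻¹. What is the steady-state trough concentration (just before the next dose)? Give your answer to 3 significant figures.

Fraction remaining after one interval: e^(−kτ) = e^(−0.02210 × 61.0) = 0.2597
R = 1 / (1 − 0.2597) = 1.351
Css,max = 37.0 × 1.351 = 49.98 ng/mL
Css,min = Css,max × e^(−kτ) = 49.98 × 0.2597 ≈ 13.0 ng/mL

13.0 ng/mL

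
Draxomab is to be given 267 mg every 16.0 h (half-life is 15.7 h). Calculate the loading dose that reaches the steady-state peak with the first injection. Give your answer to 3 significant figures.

527 mg

k = ln 2 / 15.7 = 0.04415 h⁻¹
Accumulation ratio R = 1 / (1 − e^(−kτ)) = 1 / (1 − e^(−0.04415×16.0)) = 1 / (1 − 0.4934) = 1.974
Loading dose = maintenance dose × R = 267 × 1.974 ≈ 527 mg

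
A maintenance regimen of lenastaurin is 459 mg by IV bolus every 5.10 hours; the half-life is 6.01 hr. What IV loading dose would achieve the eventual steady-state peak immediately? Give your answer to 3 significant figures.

1030 mg

k = ln 2 / 6.01 = 0.1153 hr⁻¹
Accumulation ratio R = 1 / (1 − e^(−kτ)) = 1 / (1 − e^(−0.1153×5.10)) = 1 / (1 − 0.5553) = 2.249
Loading dose = maintenance dose × R = 459 × 2.249 ≈ 1030 mg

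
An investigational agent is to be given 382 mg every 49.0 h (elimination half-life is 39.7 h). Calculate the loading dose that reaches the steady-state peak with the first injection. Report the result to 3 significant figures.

664 mg

k = ln 2 / 39.7 = 0.01746 h⁻¹
Accumulation ratio R = 1 / (1 − e^(−kτ)) = 1 / (1 − e^(−0.01746×49.0)) = 1 / (1 − 0.4251) = 1.739
Loading dose = maintenance dose × R = 382 × 1.739 ≈ 664 mg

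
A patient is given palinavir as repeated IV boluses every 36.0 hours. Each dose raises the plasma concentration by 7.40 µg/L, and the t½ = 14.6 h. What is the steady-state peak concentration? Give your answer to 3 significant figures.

9.04 µg/L

k = ln 2 / 14.6 = 0.04748 h⁻¹
Fraction remaining after one interval: e^(−kτ) = e^(−0.04748 × 36.0) = 0.1810
R = 1 / (1 − 0.1810) = 1.221
Css,max = 7.40 × 1.221 ≈ 9.04 µg/L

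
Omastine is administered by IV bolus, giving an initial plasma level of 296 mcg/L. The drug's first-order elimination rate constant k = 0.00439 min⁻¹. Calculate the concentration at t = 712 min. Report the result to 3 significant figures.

C(t) = C₀ e^(−kt) = 296 × e^(−0.004390 × 712) = 296 × e^(−3.126) = 296 × 0.04391 ≈ 13.0 mcg/L

13.0 mcg/L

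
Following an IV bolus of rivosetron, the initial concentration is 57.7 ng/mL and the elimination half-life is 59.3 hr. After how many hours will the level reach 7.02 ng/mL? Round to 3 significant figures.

k = ln 2 / 59.3 = 0.01169 hr⁻¹
C(t) = C₀ e^(−kt)  ⇒  t = ln(C₀/C) / k
t = ln(57.7/7.02) / 0.01169 = 2.106 / 0.01169 ≈ 180 hours

180 hours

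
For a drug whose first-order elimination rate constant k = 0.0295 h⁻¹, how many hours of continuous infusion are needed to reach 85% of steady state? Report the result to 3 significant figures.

f = 1 − e^(−kt)  ⇒  t = −ln(1 − f) / k
t = −ln(1 − 0.85) / 0.02950 = 1.897 / 0.02950 ≈ 64.3 hours

64.3 hours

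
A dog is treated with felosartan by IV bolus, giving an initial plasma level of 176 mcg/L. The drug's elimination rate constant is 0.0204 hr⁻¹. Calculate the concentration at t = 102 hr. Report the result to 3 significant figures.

22.0 mcg/L

C(t) = C₀ e^(−kt) = 176 × e^(−0.02040 × 102) = 176 × e^(−2.081) = 176 × 0.1248 ≈ 22.0 mcg/L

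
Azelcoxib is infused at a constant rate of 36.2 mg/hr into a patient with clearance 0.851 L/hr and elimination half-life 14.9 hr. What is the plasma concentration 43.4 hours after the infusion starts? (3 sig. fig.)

36.9 mg/L

Css = rate / CL = 36.2 / 0.851 = 42.54 mg/L
k = ln 2 / 14.9 = 0.04652 hr⁻¹
C(t) = Css (1 − e^(−kt)) = 42.54 × (1 − e^(−2.019)) = 42.54 × 0.8672 ≈ 36.9 mg/L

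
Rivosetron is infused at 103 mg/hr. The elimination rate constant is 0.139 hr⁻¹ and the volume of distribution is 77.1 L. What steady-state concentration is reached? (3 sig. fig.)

CL = k · V = 0.139 × 77.1 = 10.72 L/hr
Css = rate / CL = 103 / 10.72 ≈ 9.61 mg/L

9.61 mg/L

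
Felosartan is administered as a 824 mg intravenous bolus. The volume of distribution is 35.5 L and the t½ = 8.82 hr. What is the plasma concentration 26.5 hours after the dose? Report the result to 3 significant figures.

C₀ = dose / V = 824 / 35.5 = 23.21 µg/mL
k = ln 2 / 8.82 = 0.07859 hr⁻¹
C(t) = C₀ e^(−kt) = 23.21 × e^(−0.07859 × 26.5) = 23.21 × e^(−2.083) = 23.21 × 0.1246 ≈ 2.89 µg/mL

2.89 µg/mL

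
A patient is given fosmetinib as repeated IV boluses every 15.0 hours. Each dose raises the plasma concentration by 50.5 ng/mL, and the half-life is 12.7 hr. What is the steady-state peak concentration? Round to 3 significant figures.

k = ln 2 / 12.7 = 0.05458 hr⁻¹
Fraction remaining after one interval: e^(−kτ) = e^(−0.05458 × 15.0) = 0.4410
R = 1 / (1 − 0.4410) = 1.789
Css,max = 50.5 × 1.789 ≈ 90.3 ng/mL

90.3 ng/mL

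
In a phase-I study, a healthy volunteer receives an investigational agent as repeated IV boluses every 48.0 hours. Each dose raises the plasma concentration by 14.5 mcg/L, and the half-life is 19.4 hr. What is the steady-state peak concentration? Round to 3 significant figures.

17.7 mcg/L

k = ln 2 / 19.4 = 0.03573 hr⁻¹
Fraction remaining after one interval: e^(−kτ) = e^(−0.03573 × 48.0) = 0.1800
R = 1 / (1 − 0.1800) = 1.219
Css,max = 14.5 × 1.219 ≈ 17.7 mcg/L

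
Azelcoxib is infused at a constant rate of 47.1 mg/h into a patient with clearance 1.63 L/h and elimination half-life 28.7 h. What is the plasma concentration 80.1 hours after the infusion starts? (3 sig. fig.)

Css = rate / CL = 47.1 / 1.63 = 28.90 µg/mL
k = ln 2 / 28.7 = 0.02415 h⁻¹
C(t) = Css (1 − e^(−kt)) = 28.90 × (1 − e^(−1.935)) = 28.90 × 0.8555 ≈ 24.7 µg/mL

24.7 µg/mL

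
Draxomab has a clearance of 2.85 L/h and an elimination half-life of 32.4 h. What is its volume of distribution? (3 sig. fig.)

k = ln 2 / t½ = ln 2 / 32.4 = 0.02139 h⁻¹
V = CL / k = 2.85 / 0.02139 ≈ 133 L

133 L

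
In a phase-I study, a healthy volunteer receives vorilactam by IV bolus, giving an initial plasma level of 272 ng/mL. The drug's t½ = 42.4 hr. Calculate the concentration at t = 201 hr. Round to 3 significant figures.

10.2 ng/mL

k = ln 2 / 42.4 = 0.01635 hr⁻¹
C(t) = C₀ e^(−kt) = 272 × e^(−0.01635 × 201) = 272 × e^(−3.286) = 272 × 0.03741 ≈ 10.2 ng/mL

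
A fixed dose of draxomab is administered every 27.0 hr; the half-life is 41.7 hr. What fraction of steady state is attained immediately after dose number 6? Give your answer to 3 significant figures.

k = ln 2 / 41.7 = 0.01662 hr⁻¹
f_n = 1 − e^(−nkτ) = 1 − e^(−6 × 0.01662 × 27.0) = 1 − e^(−2.693) = 1 − 0.06769 ≈ 0.932

0.932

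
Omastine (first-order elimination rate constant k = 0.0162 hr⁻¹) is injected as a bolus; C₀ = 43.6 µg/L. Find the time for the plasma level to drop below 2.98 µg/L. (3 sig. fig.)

166 hours

C(t) = C₀ e^(−kt)  ⇒  t = ln(C₀/C) / k
t = ln(43.6/2.98) / 0.01620 = 2.683 / 0.01620 ≈ 166 hours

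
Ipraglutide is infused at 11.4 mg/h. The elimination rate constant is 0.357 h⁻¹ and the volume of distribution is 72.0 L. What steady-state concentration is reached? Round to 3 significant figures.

CL = k · V = 0.357 × 72.0 = 25.70 L/h
Css = rate / CL = 11.4 / 25.70 ≈ 0.444 µg/mL

0.444 µg/mL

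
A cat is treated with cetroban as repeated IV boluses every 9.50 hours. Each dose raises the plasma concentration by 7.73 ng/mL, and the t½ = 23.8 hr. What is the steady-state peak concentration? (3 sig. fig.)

32.0 ng/mL

k = ln 2 / 23.8 = 0.02912 hr⁻¹
Fraction remaining after one interval: e^(−kτ) = e^(−0.02912 × 9.50) = 0.7583
R = 1 / (1 − 0.7583) = 4.137
Css,max = 7.73 × 4.137 ≈ 32.0 ng/mL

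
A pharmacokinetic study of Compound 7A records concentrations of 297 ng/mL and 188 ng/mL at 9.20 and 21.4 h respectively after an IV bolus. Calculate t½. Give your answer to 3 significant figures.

18.5 hours

k = ln(C₁/C₂) / (t₂ − t₁) = ln(297/188) / (21.4 − 9.20)
  = 0.4573 / 12.20 = 0.03748 h⁻¹
t½ = ln 2 / k = ln 2 / 0.03748 ≈ 18.5 hours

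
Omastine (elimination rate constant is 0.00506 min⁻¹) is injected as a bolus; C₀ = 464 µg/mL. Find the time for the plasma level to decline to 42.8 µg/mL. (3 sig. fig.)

471 minutes

C(t) = C₀ e^(−kt)  ⇒  t = ln(C₀/C) / k
t = ln(464/42.8) / 0.005060 = 2.383 / 0.005060 ≈ 471 minutes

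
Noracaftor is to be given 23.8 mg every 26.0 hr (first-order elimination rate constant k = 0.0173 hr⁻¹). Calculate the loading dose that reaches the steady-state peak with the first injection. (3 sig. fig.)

Accumulation ratio R = 1 / (1 − e^(−kτ)) = 1 / (1 − e^(−0.01730×26.0)) = 1 / (1 − 0.6378) = 2.761
Loading dose = maintenance dose × R = 23.8 × 2.761 ≈ 65.7 mg

65.7 mg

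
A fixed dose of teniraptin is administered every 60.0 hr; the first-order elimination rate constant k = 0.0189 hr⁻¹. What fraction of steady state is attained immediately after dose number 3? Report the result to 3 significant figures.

0.967

f_n = 1 − e^(−nkτ) = 1 − e^(−3 × 0.01890 × 60.0) = 1 − e^(−3.402) = 1 − 0.03331 ≈ 0.967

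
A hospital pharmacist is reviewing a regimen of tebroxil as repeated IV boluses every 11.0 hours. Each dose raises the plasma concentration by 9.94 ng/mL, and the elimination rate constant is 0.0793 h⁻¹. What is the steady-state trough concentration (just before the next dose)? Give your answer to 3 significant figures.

7.14 ng/mL

Fraction remaining after one interval: e^(−kτ) = e^(−0.07930 × 11.0) = 0.4180
R = 1 / (1 − 0.4180) = 1.718
Css,max = 9.94 × 1.718 = 17.08 ng/mL
Css,min = Css,max × e^(−kτ) = 17.08 × 0.4180 ≈ 7.14 ng/mL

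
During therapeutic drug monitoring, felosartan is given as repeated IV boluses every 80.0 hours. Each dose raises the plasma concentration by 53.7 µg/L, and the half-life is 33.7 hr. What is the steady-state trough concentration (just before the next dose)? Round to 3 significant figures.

k = ln 2 / 33.7 = 0.02057 hr⁻¹
Fraction remaining after one interval: e^(−kτ) = e^(−0.02057 × 80.0) = 0.1929
R = 1 / (1 − 0.1929) = 1.239
Css,max = 53.7 × 1.239 = 66.54 µg/L
Css,min = Css,max × e^(−kτ) = 66.54 × 0.1929 ≈ 12.8 µg/L

12.8 µg/L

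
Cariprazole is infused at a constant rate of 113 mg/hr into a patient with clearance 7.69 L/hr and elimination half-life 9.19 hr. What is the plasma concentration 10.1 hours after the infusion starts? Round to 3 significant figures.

7.83 mg/L

Css = rate / CL = 113 / 7.69 = 14.69 mg/L
k = ln 2 / 9.19 = 0.07542 hr⁻¹
C(t) = Css (1 − e^(−kt)) = 14.69 × (1 − e^(−0.7618)) = 14.69 × 0.5332 ≈ 7.83 mg/L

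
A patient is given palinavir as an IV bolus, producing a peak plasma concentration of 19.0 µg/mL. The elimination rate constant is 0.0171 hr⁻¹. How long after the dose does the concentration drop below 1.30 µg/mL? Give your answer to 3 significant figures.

157 hours

C(t) = C₀ e^(−kt)  ⇒  t = ln(C₀/C) / k
t = ln(19.0/1.30) / 0.01710 = 2.682 / 0.01710 ≈ 157 hours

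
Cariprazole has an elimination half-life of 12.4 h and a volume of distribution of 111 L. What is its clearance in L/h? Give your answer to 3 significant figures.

6.20 L/h

k = ln 2 / t½ = ln 2 / 12.4 = 0.05590 h⁻¹
CL = k · V = 0.05590 × 111 ≈ 6.20 L/h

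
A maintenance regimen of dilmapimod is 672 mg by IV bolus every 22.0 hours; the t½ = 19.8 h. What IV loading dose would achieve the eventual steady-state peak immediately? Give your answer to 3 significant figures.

k = ln 2 / 19.8 = 0.03501 h⁻¹
Accumulation ratio R = 1 / (1 − e^(−kτ)) = 1 / (1 − e^(−0.03501×22.0)) = 1 / (1 − 0.4629) = 1.862
Loading dose = maintenance dose × R = 672 × 1.862 ≈ 1250 mg

1250 mg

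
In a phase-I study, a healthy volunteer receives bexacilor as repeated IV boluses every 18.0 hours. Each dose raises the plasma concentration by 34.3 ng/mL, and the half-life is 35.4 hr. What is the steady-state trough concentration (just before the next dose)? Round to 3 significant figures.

k = ln 2 / 35.4 = 0.01958 hr⁻¹
Fraction remaining after one interval: e^(−kτ) = e^(−0.01958 × 18.0) = 0.7030
R = 1 / (1 − 0.7030) = 3.367
Css,max = 34.3 × 3.367 = 115.5 ng/mL
Css,min = Css,max × e^(−kτ) = 115.5 × 0.7030 ≈ 81.2 ng/mL

81.2 ng/mL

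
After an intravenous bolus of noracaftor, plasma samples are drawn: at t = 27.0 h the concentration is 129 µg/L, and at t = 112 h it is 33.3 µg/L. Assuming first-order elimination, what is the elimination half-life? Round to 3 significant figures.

43.5 hours

k = ln(C₁/C₂) / (t₂ − t₁) = ln(129/33.3) / (112 − 27.0)
  = 1.354 / 85.00 = 0.01593 h⁻¹
t½ = ln 2 / k = ln 2 / 0.01593 ≈ 43.5 hours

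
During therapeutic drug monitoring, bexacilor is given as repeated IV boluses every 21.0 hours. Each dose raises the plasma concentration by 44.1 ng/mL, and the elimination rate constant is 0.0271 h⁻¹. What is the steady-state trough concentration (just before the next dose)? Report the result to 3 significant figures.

57.5 ng/mL

Fraction remaining after one interval: e^(−kτ) = e^(−0.02710 × 21.0) = 0.5660
R = 1 / (1 − 0.5660) = 2.304
Css,max = 44.1 × 2.304 = 101.6 ng/mL
Css,min = Css,max × e^(−kτ) = 101.6 × 0.5660 ≈ 57.5 ng/mL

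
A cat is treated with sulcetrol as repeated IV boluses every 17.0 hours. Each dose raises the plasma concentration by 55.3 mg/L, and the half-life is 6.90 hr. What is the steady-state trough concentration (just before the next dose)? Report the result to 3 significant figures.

k = ln 2 / 6.90 = 0.1005 hr⁻¹
Fraction remaining after one interval: e^(−kτ) = e^(−0.1005 × 17.0) = 0.1813
R = 1 / (1 − 0.1813) = 1.221
Css,max = 55.3 × 1.221 = 67.54 mg/L
Css,min = Css,max × e^(−kτ) = 67.54 × 0.1813 ≈ 12.2 mg/L

12.2 mg/L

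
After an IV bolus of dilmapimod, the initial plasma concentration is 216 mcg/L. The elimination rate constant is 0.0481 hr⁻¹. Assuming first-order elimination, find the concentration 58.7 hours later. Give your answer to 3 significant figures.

C(t) = C₀ e^(−kt) = 216 × e^(−0.04810 × 58.7) = 216 × e^(−2.823) = 216 × 0.05940 ≈ 12.8 mcg/L

12.8 mcg/L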